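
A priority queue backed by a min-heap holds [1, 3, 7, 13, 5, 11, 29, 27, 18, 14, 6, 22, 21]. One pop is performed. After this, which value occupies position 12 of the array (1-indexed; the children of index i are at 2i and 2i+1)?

22

remove root 1; move last element 21 to root → [21, 3, 7, 13, 5, 11, 29, 27, 18, 14, 6, 22]
21 vs smaller child 3 at index 2, swap → [3, 21, 7, 13, 5, 11, 29, 27, 18, 14, 6, 22]
21 vs smaller child 5 at index 5, swap → [3, 5, 7, 13, 21, 11, 29, 27, 18, 14, 6, 22]
21 vs smaller child 6 at index 11, swap → [3, 5, 7, 13, 6, 11, 29, 27, 18, 14, 21, 22]
resulting array: [3, 5, 7, 13, 6, 11, 29, 27, 18, 14, 21, 22]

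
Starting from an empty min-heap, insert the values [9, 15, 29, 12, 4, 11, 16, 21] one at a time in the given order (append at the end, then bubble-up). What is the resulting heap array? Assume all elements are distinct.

[4, 9, 11, 15, 12, 29, 16, 21]

Insert 9:
  append 9 at index 0 → [9] (no swap needed)
Insert 15:
  append 15 at index 1 → [9, 15] (no swap needed)
Insert 29:
  append 29 at index 2 → [9, 15, 29] (no swap needed)
Insert 12:
  append 12 at index 3 → [9, 15, 29, 12]
  12 < parent 15 at index 1, swap → [9, 12, 29, 15]
Insert 4:
  append 4 at index 4 → [9, 12, 29, 15, 4]
  4 < parent 12 at index 1, swap → [9, 4, 29, 15, 12]
  4 < parent 9 at index 0, swap → [4, 9, 29, 15, 12]
Insert 11:
  append 11 at index 5 → [4, 9, 29, 15, 12, 11]
  11 < parent 29 at index 2, swap → [4, 9, 11, 15, 12, 29]
Insert 16:
  append 16 at index 6 → [4, 9, 11, 15, 12, 29, 16] (no swap needed)
Insert 21:
  append 21 at index 7 → [4, 9, 11, 15, 12, 29, 16, 21] (no swap needed)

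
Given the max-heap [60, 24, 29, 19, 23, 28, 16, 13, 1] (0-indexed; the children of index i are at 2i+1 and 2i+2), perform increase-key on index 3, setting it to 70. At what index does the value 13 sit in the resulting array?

set index 3 from 19 to 70 → [60, 24, 29, 70, 23, 28, 16, 13, 1]
70 > parent 24 at index 1, swap → [60, 70, 29, 24, 23, 28, 16, 13, 1]
70 > parent 60 at index 0, swap → [70, 60, 29, 24, 23, 28, 16, 13, 1]
resulting array: [70, 60, 29, 24, 23, 28, 16, 13, 1]

7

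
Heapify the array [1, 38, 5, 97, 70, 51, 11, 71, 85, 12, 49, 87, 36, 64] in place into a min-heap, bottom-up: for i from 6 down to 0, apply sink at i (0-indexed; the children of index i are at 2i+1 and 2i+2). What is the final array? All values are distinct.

[1, 12, 5, 71, 38, 36, 11, 97, 85, 70, 49, 87, 51, 64]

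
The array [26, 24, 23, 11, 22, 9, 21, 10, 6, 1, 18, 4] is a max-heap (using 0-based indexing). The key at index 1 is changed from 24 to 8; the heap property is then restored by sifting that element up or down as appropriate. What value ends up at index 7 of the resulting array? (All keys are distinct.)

10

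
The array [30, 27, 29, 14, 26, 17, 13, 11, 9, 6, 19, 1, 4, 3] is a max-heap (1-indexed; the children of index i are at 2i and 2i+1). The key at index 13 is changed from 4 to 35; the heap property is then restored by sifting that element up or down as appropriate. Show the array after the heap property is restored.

[35, 27, 30, 14, 26, 29, 13, 11, 9, 6, 19, 1, 17, 3]

set index 13 from 4 to 35 → [30, 27, 29, 14, 26, 17, 13, 11, 9, 6, 19, 1, 35, 3]
35 > parent 17 at index 6, swap → [30, 27, 29, 14, 26, 35, 13, 11, 9, 6, 19, 1, 17, 3]
35 > parent 29 at index 3, swap → [30, 27, 35, 14, 26, 29, 13, 11, 9, 6, 19, 1, 17, 3]
35 > parent 30 at index 1, swap → [35, 27, 30, 14, 26, 29, 13, 11, 9, 6, 19, 1, 17, 3]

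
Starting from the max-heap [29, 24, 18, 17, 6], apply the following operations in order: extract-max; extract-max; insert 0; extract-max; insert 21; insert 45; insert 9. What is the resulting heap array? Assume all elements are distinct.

[45, 21, 9, 0, 17, 6]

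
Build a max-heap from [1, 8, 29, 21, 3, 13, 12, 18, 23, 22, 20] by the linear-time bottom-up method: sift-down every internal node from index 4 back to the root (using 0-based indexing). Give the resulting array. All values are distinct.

[29, 23, 13, 21, 22, 1, 12, 18, 8, 3, 20]

sift down from index 4:
  3 vs larger child 22 at index 9, swap → [1, 8, 29, 21, 22, 13, 12, 18, 23, 3, 20]
sift down from index 3:
  21 vs larger child 23 at index 8, swap → [1, 8, 29, 23, 22, 13, 12, 18, 21, 3, 20]
sift down from index 2: already satisfies heap property
sift down from index 1:
  8 vs larger child 23 at index 3, swap → [1, 23, 29, 8, 22, 13, 12, 18, 21, 3, 20]
  8 vs larger child 21 at index 8, swap → [1, 23, 29, 21, 22, 13, 12, 18, 8, 3, 20]
sift down from index 0:
  1 vs larger child 29 at index 2, swap → [29, 23, 1, 21, 22, 13, 12, 18, 8, 3, 20]
  1 vs larger child 13 at index 5, swap → [29, 23, 13, 21, 22, 1, 12, 18, 8, 3, 20]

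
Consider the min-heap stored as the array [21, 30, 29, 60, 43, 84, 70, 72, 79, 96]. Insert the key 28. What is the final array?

[21, 28, 29, 60, 30, 84, 70, 72, 79, 96, 43]

append 28 at index 10 → [21, 30, 29, 60, 43, 84, 70, 72, 79, 96, 28]
28 < parent 43 at index 4, swap → [21, 30, 29, 60, 28, 84, 70, 72, 79, 96, 43]
28 < parent 30 at index 1, swap → [21, 28, 29, 60, 30, 84, 70, 72, 79, 96, 43]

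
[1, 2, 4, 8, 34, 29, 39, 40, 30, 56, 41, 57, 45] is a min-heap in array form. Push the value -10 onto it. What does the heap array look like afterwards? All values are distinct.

append -10 at index 13 → [1, 2, 4, 8, 34, 29, 39, 40, 30, 56, 41, 57, 45, -10]
-10 < parent 39 at index 6, swap → [1, 2, 4, 8, 34, 29, -10, 40, 30, 56, 41, 57, 45, 39]
-10 < parent 4 at index 2, swap → [1, 2, -10, 8, 34, 29, 4, 40, 30, 56, 41, 57, 45, 39]
-10 < parent 1 at index 0, swap → [-10, 2, 1, 8, 34, 29, 4, 40, 30, 56, 41, 57, 45, 39]

[-10, 2, 1, 8, 34, 29, 4, 40, 30, 56, 41, 57, 45, 39]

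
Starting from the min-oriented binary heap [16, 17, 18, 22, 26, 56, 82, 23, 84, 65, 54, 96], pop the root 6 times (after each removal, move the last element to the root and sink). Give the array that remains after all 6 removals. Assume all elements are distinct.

extract-min #1 returns 16:
  remove root 16; move last element 96 to root → [96, 17, 18, 22, 26, 56, 82, 23, 84, 65, 54]
  96 vs smaller child 17 at index 1, swap → [17, 96, 18, 22, 26, 56, 82, 23, 84, 65, 54]
  96 vs smaller child 22 at index 3, swap → [17, 22, 18, 96, 26, 56, 82, 23, 84, 65, 54]
  96 vs smaller child 23 at index 7, swap → [17, 22, 18, 23, 26, 56, 82, 96, 84, 65, 54]
extract-min #2 returns 17:
  remove root 17; move last element 54 to root → [54, 22, 18, 23, 26, 56, 82, 96, 84, 65]
  54 vs smaller child 18 at index 2, swap → [18, 22, 54, 23, 26, 56, 82, 96, 84, 65]
extract-min #3 returns 18:
  remove root 18; move last element 65 to root → [65, 22, 54, 23, 26, 56, 82, 96, 84]
  65 vs smaller child 22 at index 1, swap → [22, 65, 54, 23, 26, 56, 82, 96, 84]
  65 vs smaller child 23 at index 3, swap → [22, 23, 54, 65, 26, 56, 82, 96, 84]
extract-min #4 returns 22:
  remove root 22; move last element 84 to root → [84, 23, 54, 65, 26, 56, 82, 96]
  84 vs smaller child 23 at index 1, swap → [23, 84, 54, 65, 26, 56, 82, 96]
  84 vs smaller child 26 at index 4, swap → [23, 26, 54, 65, 84, 56, 82, 96]
extract-min #5 returns 23:
  remove root 23; move last element 96 to root → [96, 26, 54, 65, 84, 56, 82]
  96 vs smaller child 26 at index 1, swap → [26, 96, 54, 65, 84, 56, 82]
  96 vs smaller child 65 at index 3, swap → [26, 65, 54, 96, 84, 56, 82]
extract-min #6 returns 26:
  remove root 26; move last element 82 to root → [82, 65, 54, 96, 84, 56]
  82 vs smaller child 54 at index 2, swap → [54, 65, 82, 96, 84, 56]
  82 vs only child 56 at index 5, swap → [54, 65, 56, 96, 84, 82]

[54, 65, 56, 96, 84, 82]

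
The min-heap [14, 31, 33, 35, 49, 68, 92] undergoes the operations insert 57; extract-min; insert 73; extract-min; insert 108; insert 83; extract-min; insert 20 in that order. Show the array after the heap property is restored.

[20, 35, 68, 49, 83, 73, 92, 108, 57]

insert 57:
  append 57 at index 7 → [14, 31, 33, 35, 49, 68, 92, 57] (no swap needed)
extract-min → returns 14:
  remove root 14; move last element 57 to root → [57, 31, 33, 35, 49, 68, 92]
  57 vs smaller child 31 at index 1, swap → [31, 57, 33, 35, 49, 68, 92]
  57 vs smaller child 35 at index 3, swap → [31, 35, 33, 57, 49, 68, 92]
insert 73:
  append 73 at index 7 → [31, 35, 33, 57, 49, 68, 92, 73] (no swap needed)
extract-min → returns 31:
  remove root 31; move last element 73 to root → [73, 35, 33, 57, 49, 68, 92]
  73 vs smaller child 33 at index 2, swap → [33, 35, 73, 57, 49, 68, 92]
  73 vs smaller child 68 at index 5, swap → [33, 35, 68, 57, 49, 73, 92]
insert 108:
  append 108 at index 7 → [33, 35, 68, 57, 49, 73, 92, 108] (no swap needed)
insert 83:
  append 83 at index 8 → [33, 35, 68, 57, 49, 73, 92, 108, 83] (no swap needed)
extract-min → returns 33:
  remove root 33; move last element 83 to root → [83, 35, 68, 57, 49, 73, 92, 108]
  83 vs smaller child 35 at index 1, swap → [35, 83, 68, 57, 49, 73, 92, 108]
  83 vs smaller child 49 at index 4, swap → [35, 49, 68, 57, 83, 73, 92, 108]
insert 20:
  append 20 at index 8 → [35, 49, 68, 57, 83, 73, 92, 108, 20]
  20 < parent 57 at index 3, swap → [35, 49, 68, 20, 83, 73, 92, 108, 57]
  20 < parent 49 at index 1, swap → [35, 20, 68, 49, 83, 73, 92, 108, 57]
  20 < parent 35 at index 0, swap → [20, 35, 68, 49, 83, 73, 92, 108, 57]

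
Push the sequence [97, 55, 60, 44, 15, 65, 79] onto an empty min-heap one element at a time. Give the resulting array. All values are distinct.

[15, 44, 60, 97, 55, 65, 79]

Insert 97:
  append 97 at index 0 → [97] (no swap needed)
Insert 55:
  append 55 at index 1 → [97, 55]
  55 < parent 97 at index 0, swap → [55, 97]
Insert 60:
  append 60 at index 2 → [55, 97, 60] (no swap needed)
Insert 44:
  append 44 at index 3 → [55, 97, 60, 44]
  44 < parent 97 at index 1, swap → [55, 44, 60, 97]
  44 < parent 55 at index 0, swap → [44, 55, 60, 97]
Insert 15:
  append 15 at index 4 → [44, 55, 60, 97, 15]
  15 < parent 55 at index 1, swap → [44, 15, 60, 97, 55]
  15 < parent 44 at index 0, swap → [15, 44, 60, 97, 55]
Insert 65:
  append 65 at index 5 → [15, 44, 60, 97, 55, 65] (no swap needed)
Insert 79:
  append 79 at index 6 → [15, 44, 60, 97, 55, 65, 79] (no swap needed)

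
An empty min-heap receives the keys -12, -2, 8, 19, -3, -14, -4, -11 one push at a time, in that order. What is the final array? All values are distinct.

[-14, -11, -12, -3, -2, 8, -4, 19]

Insert -12:
  append -12 at index 0 → [-12] (no swap needed)
Insert -2:
  append -2 at index 1 → [-12, -2] (no swap needed)
Insert 8:
  append 8 at index 2 → [-12, -2, 8] (no swap needed)
Insert 19:
  append 19 at index 3 → [-12, -2, 8, 19] (no swap needed)
Insert -3:
  append -3 at index 4 → [-12, -2, 8, 19, -3]
  -3 < parent -2 at index 1, swap → [-12, -3, 8, 19, -2]
Insert -14:
  append -14 at index 5 → [-12, -3, 8, 19, -2, -14]
  -14 < parent 8 at index 2, swap → [-12, -3, -14, 19, -2, 8]
  -14 < parent -12 at index 0, swap → [-14, -3, -12, 19, -2, 8]
Insert -4:
  append -4 at index 6 → [-14, -3, -12, 19, -2, 8, -4] (no swap needed)
Insert -11:
  append -11 at index 7 → [-14, -3, -12, 19, -2, 8, -4, -11]
  -11 < parent 19 at index 3, swap → [-14, -3, -12, -11, -2, 8, -4, 19]
  -11 < parent -3 at index 1, swap → [-14, -11, -12, -3, -2, 8, -4, 19]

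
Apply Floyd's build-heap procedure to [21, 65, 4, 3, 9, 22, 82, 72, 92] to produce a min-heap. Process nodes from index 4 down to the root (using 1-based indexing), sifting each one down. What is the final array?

[3, 9, 4, 65, 21, 22, 82, 72, 92]

sift down from index 4: already satisfies heap property
sift down from index 3: already satisfies heap property
sift down from index 2:
  65 vs smaller child 3 at index 4, swap → [21, 3, 4, 65, 9, 22, 82, 72, 92]
sift down from index 1:
  21 vs smaller child 3 at index 2, swap → [3, 21, 4, 65, 9, 22, 82, 72, 92]
  21 vs smaller child 9 at index 5, swap → [3, 9, 4, 65, 21, 22, 82, 72, 92]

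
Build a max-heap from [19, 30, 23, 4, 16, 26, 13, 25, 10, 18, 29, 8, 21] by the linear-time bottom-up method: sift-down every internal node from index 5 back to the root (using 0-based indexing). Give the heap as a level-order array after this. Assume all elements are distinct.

[30, 29, 26, 25, 19, 23, 13, 4, 10, 18, 16, 8, 21]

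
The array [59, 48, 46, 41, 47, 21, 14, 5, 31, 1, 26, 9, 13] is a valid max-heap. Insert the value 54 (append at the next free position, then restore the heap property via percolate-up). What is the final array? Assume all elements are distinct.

[59, 48, 54, 41, 47, 21, 46, 5, 31, 1, 26, 9, 13, 14]

append 54 at index 13 → [59, 48, 46, 41, 47, 21, 14, 5, 31, 1, 26, 9, 13, 54]
54 > parent 14 at index 6, swap → [59, 48, 46, 41, 47, 21, 54, 5, 31, 1, 26, 9, 13, 14]
54 > parent 46 at index 2, swap → [59, 48, 54, 41, 47, 21, 46, 5, 31, 1, 26, 9, 13, 14]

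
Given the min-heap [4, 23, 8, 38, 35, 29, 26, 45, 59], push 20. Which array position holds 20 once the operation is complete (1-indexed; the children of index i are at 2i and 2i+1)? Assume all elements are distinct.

2

append 20 at index 10 → [4, 23, 8, 38, 35, 29, 26, 45, 59, 20]
20 < parent 35 at index 5, swap → [4, 23, 8, 38, 20, 29, 26, 45, 59, 35]
20 < parent 23 at index 2, swap → [4, 20, 8, 38, 23, 29, 26, 45, 59, 35]
resulting array: [4, 20, 8, 38, 23, 29, 26, 45, 59, 35]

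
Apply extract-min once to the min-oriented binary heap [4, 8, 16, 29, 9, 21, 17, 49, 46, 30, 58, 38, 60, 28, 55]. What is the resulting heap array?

[8, 9, 16, 29, 30, 21, 17, 49, 46, 55, 58, 38, 60, 28]

remove root 4; move last element 55 to root → [55, 8, 16, 29, 9, 21, 17, 49, 46, 30, 58, 38, 60, 28]
55 vs smaller child 8 at index 1, swap → [8, 55, 16, 29, 9, 21, 17, 49, 46, 30, 58, 38, 60, 28]
55 vs smaller child 9 at index 4, swap → [8, 9, 16, 29, 55, 21, 17, 49, 46, 30, 58, 38, 60, 28]
55 vs smaller child 30 at index 9, swap → [8, 9, 16, 29, 30, 21, 17, 49, 46, 55, 58, 38, 60, 28]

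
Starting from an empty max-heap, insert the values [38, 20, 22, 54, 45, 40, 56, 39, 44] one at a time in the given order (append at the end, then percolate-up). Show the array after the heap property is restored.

Insert 38:
  append 38 at index 0 → [38] (no swap needed)
Insert 20:
  append 20 at index 1 → [38, 20] (no swap needed)
Insert 22:
  append 22 at index 2 → [38, 20, 22] (no swap needed)
Insert 54:
  append 54 at index 3 → [38, 20, 22, 54]
  54 > parent 20 at index 1, swap → [38, 54, 22, 20]
  54 > parent 38 at index 0, swap → [54, 38, 22, 20]
Insert 45:
  append 45 at index 4 → [54, 38, 22, 20, 45]
  45 > parent 38 at index 1, swap → [54, 45, 22, 20, 38]
Insert 40:
  append 40 at index 5 → [54, 45, 22, 20, 38, 40]
  40 > parent 22 at index 2, swap → [54, 45, 40, 20, 38, 22]
Insert 56:
  append 56 at index 6 → [54, 45, 40, 20, 38, 22, 56]
  56 > parent 40 at index 2, swap → [54, 45, 56, 20, 38, 22, 40]
  56 > parent 54 at index 0, swap → [56, 45, 54, 20, 38, 22, 40]
Insert 39:
  append 39 at index 7 → [56, 45, 54, 20, 38, 22, 40, 39]
  39 > parent 20 at index 3, swap → [56, 45, 54, 39, 38, 22, 40, 20]
Insert 44:
  append 44 at index 8 → [56, 45, 54, 39, 38, 22, 40, 20, 44]
  44 > parent 39 at index 3, swap → [56, 45, 54, 44, 38, 22, 40, 20, 39]

[56, 45, 54, 44, 38, 22, 40, 20, 39]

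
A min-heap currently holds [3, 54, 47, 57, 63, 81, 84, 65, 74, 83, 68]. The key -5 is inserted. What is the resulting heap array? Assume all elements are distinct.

[-5, 54, 3, 57, 63, 47, 84, 65, 74, 83, 68, 81]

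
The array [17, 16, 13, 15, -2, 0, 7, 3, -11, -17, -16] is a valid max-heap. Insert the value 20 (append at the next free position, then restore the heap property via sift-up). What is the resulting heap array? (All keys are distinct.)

append 20 at index 11 → [17, 16, 13, 15, -2, 0, 7, 3, -11, -17, -16, 20]
20 > parent 0 at index 5, swap → [17, 16, 13, 15, -2, 20, 7, 3, -11, -17, -16, 0]
20 > parent 13 at index 2, swap → [17, 16, 20, 15, -2, 13, 7, 3, -11, -17, -16, 0]
20 > parent 17 at index 0, swap → [20, 16, 17, 15, -2, 13, 7, 3, -11, -17, -16, 0]

[20, 16, 17, 15, -2, 13, 7, 3, -11, -17, -16, 0]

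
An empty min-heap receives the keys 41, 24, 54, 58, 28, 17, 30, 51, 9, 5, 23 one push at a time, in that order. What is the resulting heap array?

[5, 9, 24, 28, 17, 54, 30, 58, 51, 41, 23]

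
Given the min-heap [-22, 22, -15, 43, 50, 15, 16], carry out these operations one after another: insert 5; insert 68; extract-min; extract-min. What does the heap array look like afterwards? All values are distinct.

[5, 22, 15, 43, 50, 68, 16]

insert 5:
  append 5 at index 7 → [-22, 22, -15, 43, 50, 15, 16, 5]
  5 < parent 43 at index 3, swap → [-22, 22, -15, 5, 50, 15, 16, 43]
  5 < parent 22 at index 1, swap → [-22, 5, -15, 22, 50, 15, 16, 43]
insert 68:
  append 68 at index 8 → [-22, 5, -15, 22, 50, 15, 16, 43, 68] (no swap needed)
extract-min → returns -22:
  remove root -22; move last element 68 to root → [68, 5, -15, 22, 50, 15, 16, 43]
  68 vs smaller child -15 at index 2, swap → [-15, 5, 68, 22, 50, 15, 16, 43]
  68 vs smaller child 15 at index 5, swap → [-15, 5, 15, 22, 50, 68, 16, 43]
extract-min → returns -15:
  remove root -15; move last element 43 to root → [43, 5, 15, 22, 50, 68, 16]
  43 vs smaller child 5 at index 1, swap → [5, 43, 15, 22, 50, 68, 16]
  43 vs smaller child 22 at index 3, swap → [5, 22, 15, 43, 50, 68, 16]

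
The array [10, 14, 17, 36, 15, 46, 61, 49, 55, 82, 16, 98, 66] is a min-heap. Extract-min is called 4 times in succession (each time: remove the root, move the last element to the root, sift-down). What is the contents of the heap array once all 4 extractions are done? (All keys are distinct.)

extract-min #1 returns 10:
  remove root 10; move last element 66 to root → [66, 14, 17, 36, 15, 46, 61, 49, 55, 82, 16, 98]
  66 vs smaller child 14 at index 1, swap → [14, 66, 17, 36, 15, 46, 61, 49, 55, 82, 16, 98]
  66 vs smaller child 15 at index 4, swap → [14, 15, 17, 36, 66, 46, 61, 49, 55, 82, 16, 98]
  66 vs smaller child 16 at index 10, swap → [14, 15, 17, 36, 16, 46, 61, 49, 55, 82, 66, 98]
extract-min #2 returns 14:
  remove root 14; move last element 98 to root → [98, 15, 17, 36, 16, 46, 61, 49, 55, 82, 66]
  98 vs smaller child 15 at index 1, swap → [15, 98, 17, 36, 16, 46, 61, 49, 55, 82, 66]
  98 vs smaller child 16 at index 4, swap → [15, 16, 17, 36, 98, 46, 61, 49, 55, 82, 66]
  98 vs smaller child 66 at index 10, swap → [15, 16, 17, 36, 66, 46, 61, 49, 55, 82, 98]
extract-min #3 returns 15:
  remove root 15; move last element 98 to root → [98, 16, 17, 36, 66, 46, 61, 49, 55, 82]
  98 vs smaller child 16 at index 1, swap → [16, 98, 17, 36, 66, 46, 61, 49, 55, 82]
  98 vs smaller child 36 at index 3, swap → [16, 36, 17, 98, 66, 46, 61, 49, 55, 82]
  98 vs smaller child 49 at index 7, swap → [16, 36, 17, 49, 66, 46, 61, 98, 55, 82]
extract-min #4 returns 16:
  remove root 16; move last element 82 to root → [82, 36, 17, 49, 66, 46, 61, 98, 55]
  82 vs smaller child 17 at index 2, swap → [17, 36, 82, 49, 66, 46, 61, 98, 55]
  82 vs smaller child 46 at index 5, swap → [17, 36, 46, 49, 66, 82, 61, 98, 55]

[17, 36, 46, 49, 66, 82, 61, 98, 55]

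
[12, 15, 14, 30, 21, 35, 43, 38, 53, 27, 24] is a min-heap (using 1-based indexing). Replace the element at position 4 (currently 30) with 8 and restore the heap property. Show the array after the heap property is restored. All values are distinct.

set index 4 from 30 to 8 → [12, 15, 14, 8, 21, 35, 43, 38, 53, 27, 24]
8 < parent 15 at index 2, swap → [12, 8, 14, 15, 21, 35, 43, 38, 53, 27, 24]
8 < parent 12 at index 1, swap → [8, 12, 14, 15, 21, 35, 43, 38, 53, 27, 24]

[8, 12, 14, 15, 21, 35, 43, 38, 53, 27, 24]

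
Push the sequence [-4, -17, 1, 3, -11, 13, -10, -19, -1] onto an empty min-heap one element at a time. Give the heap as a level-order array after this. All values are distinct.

[-19, -17, -10, -11, -4, 13, 1, 3, -1]

Insert -4:
  append -4 at index 0 → [-4] (no swap needed)
Insert -17:
  append -17 at index 1 → [-4, -17]
  -17 < parent -4 at index 0, swap → [-17, -4]
Insert 1:
  append 1 at index 2 → [-17, -4, 1] (no swap needed)
Insert 3:
  append 3 at index 3 → [-17, -4, 1, 3] (no swap needed)
Insert -11:
  append -11 at index 4 → [-17, -4, 1, 3, -11]
  -11 < parent -4 at index 1, swap → [-17, -11, 1, 3, -4]
Insert 13:
  append 13 at index 5 → [-17, -11, 1, 3, -4, 13] (no swap needed)
Insert -10:
  append -10 at index 6 → [-17, -11, 1, 3, -4, 13, -10]
  -10 < parent 1 at index 2, swap → [-17, -11, -10, 3, -4, 13, 1]
Insert -19:
  append -19 at index 7 → [-17, -11, -10, 3, -4, 13, 1, -19]
  -19 < parent 3 at index 3, swap → [-17, -11, -10, -19, -4, 13, 1, 3]
  -19 < parent -11 at index 1, swap → [-17, -19, -10, -11, -4, 13, 1, 3]
  -19 < parent -17 at index 0, swap → [-19, -17, -10, -11, -4, 13, 1, 3]
Insert -1:
  append -1 at index 8 → [-19, -17, -10, -11, -4, 13, 1, 3, -1] (no swap needed)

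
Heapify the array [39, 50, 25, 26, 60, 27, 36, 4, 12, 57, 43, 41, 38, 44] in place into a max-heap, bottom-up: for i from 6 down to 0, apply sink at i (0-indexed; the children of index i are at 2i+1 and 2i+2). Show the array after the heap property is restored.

[60, 57, 44, 26, 50, 41, 36, 4, 12, 39, 43, 27, 38, 25]

sift down from index 6:
  36 vs only child 44 at index 13, swap → [39, 50, 25, 26, 60, 27, 44, 4, 12, 57, 43, 41, 38, 36]
sift down from index 5:
  27 vs larger child 41 at index 11, swap → [39, 50, 25, 26, 60, 41, 44, 4, 12, 57, 43, 27, 38, 36]
sift down from index 4: already satisfies heap property
sift down from index 3: already satisfies heap property
sift down from index 2:
  25 vs larger child 44 at index 6, swap → [39, 50, 44, 26, 60, 41, 25, 4, 12, 57, 43, 27, 38, 36]
  25 vs only child 36 at index 13, swap → [39, 50, 44, 26, 60, 41, 36, 4, 12, 57, 43, 27, 38, 25]
sift down from index 1:
  50 vs larger child 60 at index 4, swap → [39, 60, 44, 26, 50, 41, 36, 4, 12, 57, 43, 27, 38, 25]
  50 vs larger child 57 at index 9, swap → [39, 60, 44, 26, 57, 41, 36, 4, 12, 50, 43, 27, 38, 25]
sift down from index 0:
  39 vs larger child 60 at index 1, swap → [60, 39, 44, 26, 57, 41, 36, 4, 12, 50, 43, 27, 38, 25]
  39 vs larger child 57 at index 4, swap → [60, 57, 44, 26, 39, 41, 36, 4, 12, 50, 43, 27, 38, 25]
  39 vs larger child 50 at index 9, swap → [60, 57, 44, 26, 50, 41, 36, 4, 12, 39, 43, 27, 38, 25]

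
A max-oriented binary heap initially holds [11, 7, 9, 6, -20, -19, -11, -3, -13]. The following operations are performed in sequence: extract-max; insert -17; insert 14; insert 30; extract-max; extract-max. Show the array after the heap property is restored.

extract-max → returns 11:
  remove root 11; move last element -13 to root → [-13, 7, 9, 6, -20, -19, -11, -3]
  -13 vs larger child 9 at index 2, swap → [9, 7, -13, 6, -20, -19, -11, -3]
  -13 vs larger child -11 at index 6, swap → [9, 7, -11, 6, -20, -19, -13, -3]
insert -17:
  append -17 at index 8 → [9, 7, -11, 6, -20, -19, -13, -3, -17] (no swap needed)
insert 14:
  append 14 at index 9 → [9, 7, -11, 6, -20, -19, -13, -3, -17, 14]
  14 > parent -20 at index 4, swap → [9, 7, -11, 6, 14, -19, -13, -3, -17, -20]
  14 > parent 7 at index 1, swap → [9, 14, -11, 6, 7, -19, -13, -3, -17, -20]
  14 > parent 9 at index 0, swap → [14, 9, -11, 6, 7, -19, -13, -3, -17, -20]
insert 30:
  append 30 at index 10 → [14, 9, -11, 6, 7, -19, -13, -3, -17, -20, 30]
  30 > parent 7 at index 4, swap → [14, 9, -11, 6, 30, -19, -13, -3, -17, -20, 7]
  30 > parent 9 at index 1, swap → [14, 30, -11, 6, 9, -19, -13, -3, -17, -20, 7]
  30 > parent 14 at index 0, swap → [30, 14, -11, 6, 9, -19, -13, -3, -17, -20, 7]
extract-max → returns 30:
  remove root 30; move last element 7 to root → [7, 14, -11, 6, 9, -19, -13, -3, -17, -20]
  7 vs larger child 14 at index 1, swap → [14, 7, -11, 6, 9, -19, -13, -3, -17, -20]
  7 vs larger child 9 at index 4, swap → [14, 9, -11, 6, 7, -19, -13, -3, -17, -20]
extract-max → returns 14:
  remove root 14; move last element -20 to root → [-20, 9, -11, 6, 7, -19, -13, -3, -17]
  -20 vs larger child 9 at index 1, swap → [9, -20, -11, 6, 7, -19, -13, -3, -17]
  -20 vs larger child 7 at index 4, swap → [9, 7, -11, 6, -20, -19, -13, -3, -17]

[9, 7, -11, 6, -20, -19, -13, -3, -17]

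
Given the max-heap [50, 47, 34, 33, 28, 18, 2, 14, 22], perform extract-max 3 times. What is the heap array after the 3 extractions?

[33, 28, 18, 22, 2, 14]

extract-max #1 returns 50:
  remove root 50; move last element 22 to root → [22, 47, 34, 33, 28, 18, 2, 14]
  22 vs larger child 47 at index 1, swap → [47, 22, 34, 33, 28, 18, 2, 14]
  22 vs larger child 33 at index 3, swap → [47, 33, 34, 22, 28, 18, 2, 14]
extract-max #2 returns 47:
  remove root 47; move last element 14 to root → [14, 33, 34, 22, 28, 18, 2]
  14 vs larger child 34 at index 2, swap → [34, 33, 14, 22, 28, 18, 2]
  14 vs larger child 18 at index 5, swap → [34, 33, 18, 22, 28, 14, 2]
extract-max #3 returns 34:
  remove root 34; move last element 2 to root → [2, 33, 18, 22, 28, 14]
  2 vs larger child 33 at index 1, swap → [33, 2, 18, 22, 28, 14]
  2 vs larger child 28 at index 4, swap → [33, 28, 18, 22, 2, 14]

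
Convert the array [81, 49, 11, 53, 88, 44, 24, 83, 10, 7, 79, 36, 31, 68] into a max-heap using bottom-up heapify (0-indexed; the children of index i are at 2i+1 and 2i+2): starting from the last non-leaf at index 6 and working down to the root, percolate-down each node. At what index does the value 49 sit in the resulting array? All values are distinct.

sift down from index 6:
  24 vs only child 68 at index 13, swap → [81, 49, 11, 53, 88, 44, 68, 83, 10, 7, 79, 36, 31, 24]
sift down from index 5: already satisfies heap property
sift down from index 4: already satisfies heap property
sift down from index 3:
  53 vs larger child 83 at index 7, swap → [81, 49, 11, 83, 88, 44, 68, 53, 10, 7, 79, 36, 31, 24]
sift down from index 2:
  11 vs larger child 68 at index 6, swap → [81, 49, 68, 83, 88, 44, 11, 53, 10, 7, 79, 36, 31, 24]
  11 vs only child 24 at index 13, swap → [81, 49, 68, 83, 88, 44, 24, 53, 10, 7, 79, 36, 31, 11]
sift down from index 1:
  49 vs larger child 88 at index 4, swap → [81, 88, 68, 83, 49, 44, 24, 53, 10, 7, 79, 36, 31, 11]
  49 vs larger child 79 at index 10, swap → [81, 88, 68, 83, 79, 44, 24, 53, 10, 7, 49, 36, 31, 11]
sift down from index 0:
  81 vs larger child 88 at index 1, swap → [88, 81, 68, 83, 79, 44, 24, 53, 10, 7, 49, 36, 31, 11]
  81 vs larger child 83 at index 3, swap → [88, 83, 68, 81, 79, 44, 24, 53, 10, 7, 49, 36, 31, 11]
resulting array: [88, 83, 68, 81, 79, 44, 24, 53, 10, 7, 49, 36, 31, 11]

10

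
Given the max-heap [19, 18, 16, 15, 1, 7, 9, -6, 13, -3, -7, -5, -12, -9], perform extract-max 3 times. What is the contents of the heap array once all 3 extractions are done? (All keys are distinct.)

[15, 13, 9, -5, 1, 7, -12, -6, -9, -3, -7]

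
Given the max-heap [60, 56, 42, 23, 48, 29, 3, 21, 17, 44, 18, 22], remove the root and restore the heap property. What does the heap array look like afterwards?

remove root 60; move last element 22 to root → [22, 56, 42, 23, 48, 29, 3, 21, 17, 44, 18]
22 vs larger child 56 at index 1, swap → [56, 22, 42, 23, 48, 29, 3, 21, 17, 44, 18]
22 vs larger child 48 at index 4, swap → [56, 48, 42, 23, 22, 29, 3, 21, 17, 44, 18]
22 vs larger child 44 at index 9, swap → [56, 48, 42, 23, 44, 29, 3, 21, 17, 22, 18]

[56, 48, 42, 23, 44, 29, 3, 21, 17, 22, 18]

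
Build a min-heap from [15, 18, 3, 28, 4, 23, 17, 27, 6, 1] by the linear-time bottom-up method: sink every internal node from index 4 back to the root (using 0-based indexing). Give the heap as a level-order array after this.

sift down from index 4:
  4 vs only child 1 at index 9, swap → [15, 18, 3, 28, 1, 23, 17, 27, 6, 4]
sift down from index 3:
  28 vs smaller child 6 at index 8, swap → [15, 18, 3, 6, 1, 23, 17, 27, 28, 4]
sift down from index 2: already satisfies heap property
sift down from index 1:
  18 vs smaller child 1 at index 4, swap → [15, 1, 3, 6, 18, 23, 17, 27, 28, 4]
  18 vs only child 4 at index 9, swap → [15, 1, 3, 6, 4, 23, 17, 27, 28, 18]
sift down from index 0:
  15 vs smaller child 1 at index 1, swap → [1, 15, 3, 6, 4, 23, 17, 27, 28, 18]
  15 vs smaller child 4 at index 4, swap → [1, 4, 3, 6, 15, 23, 17, 27, 28, 18]

[1, 4, 3, 6, 15, 23, 17, 27, 28, 18]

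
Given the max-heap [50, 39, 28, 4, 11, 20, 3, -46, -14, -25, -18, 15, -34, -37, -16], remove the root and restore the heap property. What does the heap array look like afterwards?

[39, 11, 28, 4, -16, 20, 3, -46, -14, -25, -18, 15, -34, -37]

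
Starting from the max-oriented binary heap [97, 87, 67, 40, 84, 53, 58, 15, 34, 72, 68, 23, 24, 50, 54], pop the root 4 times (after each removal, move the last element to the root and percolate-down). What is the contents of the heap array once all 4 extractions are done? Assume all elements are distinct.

[68, 54, 67, 40, 50, 53, 58, 15, 34, 24, 23]

extract-max #1 returns 97:
  remove root 97; move last element 54 to root → [54, 87, 67, 40, 84, 53, 58, 15, 34, 72, 68, 23, 24, 50]
  54 vs larger child 87 at index 1, swap → [87, 54, 67, 40, 84, 53, 58, 15, 34, 72, 68, 23, 24, 50]
  54 vs larger child 84 at index 4, swap → [87, 84, 67, 40, 54, 53, 58, 15, 34, 72, 68, 23, 24, 50]
  54 vs larger child 72 at index 9, swap → [87, 84, 67, 40, 72, 53, 58, 15, 34, 54, 68, 23, 24, 50]
extract-max #2 returns 87:
  remove root 87; move last element 50 to root → [50, 84, 67, 40, 72, 53, 58, 15, 34, 54, 68, 23, 24]
  50 vs larger child 84 at index 1, swap → [84, 50, 67, 40, 72, 53, 58, 15, 34, 54, 68, 23, 24]
  50 vs larger child 72 at index 4, swap → [84, 72, 67, 40, 50, 53, 58, 15, 34, 54, 68, 23, 24]
  50 vs larger child 68 at index 10, swap → [84, 72, 67, 40, 68, 53, 58, 15, 34, 54, 50, 23, 24]
extract-max #3 returns 84:
  remove root 84; move last element 24 to root → [24, 72, 67, 40, 68, 53, 58, 15, 34, 54, 50, 23]
  24 vs larger child 72 at index 1, swap → [72, 24, 67, 40, 68, 53, 58, 15, 34, 54, 50, 23]
  24 vs larger child 68 at index 4, swap → [72, 68, 67, 40, 24, 53, 58, 15, 34, 54, 50, 23]
  24 vs larger child 54 at index 9, swap → [72, 68, 67, 40, 54, 53, 58, 15, 34, 24, 50, 23]
extract-max #4 returns 72:
  remove root 72; move last element 23 to root → [23, 68, 67, 40, 54, 53, 58, 15, 34, 24, 50]
  23 vs larger child 68 at index 1, swap → [68, 23, 67, 40, 54, 53, 58, 15, 34, 24, 50]
  23 vs larger child 54 at index 4, swap → [68, 54, 67, 40, 23, 53, 58, 15, 34, 24, 50]
  23 vs larger child 50 at index 10, swap → [68, 54, 67, 40, 50, 53, 58, 15, 34, 24, 23]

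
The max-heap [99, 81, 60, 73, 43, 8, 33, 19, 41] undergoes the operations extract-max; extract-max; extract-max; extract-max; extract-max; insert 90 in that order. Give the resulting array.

[90, 41, 33, 8, 19]

extract-max → returns 99:
  remove root 99; move last element 41 to root → [41, 81, 60, 73, 43, 8, 33, 19]
  41 vs larger child 81 at index 1, swap → [81, 41, 60, 73, 43, 8, 33, 19]
  41 vs larger child 73 at index 3, swap → [81, 73, 60, 41, 43, 8, 33, 19]
extract-max → returns 81:
  remove root 81; move last element 19 to root → [19, 73, 60, 41, 43, 8, 33]
  19 vs larger child 73 at index 1, swap → [73, 19, 60, 41, 43, 8, 33]
  19 vs larger child 43 at index 4, swap → [73, 43, 60, 41, 19, 8, 33]
extract-max → returns 73:
  remove root 73; move last element 33 to root → [33, 43, 60, 41, 19, 8]
  33 vs larger child 60 at index 2, swap → [60, 43, 33, 41, 19, 8]
extract-max → returns 60:
  remove root 60; move last element 8 to root → [8, 43, 33, 41, 19]
  8 vs larger child 43 at index 1, swap → [43, 8, 33, 41, 19]
  8 vs larger child 41 at index 3, swap → [43, 41, 33, 8, 19]
extract-max → returns 43:
  remove root 43; move last element 19 to root → [19, 41, 33, 8]
  19 vs larger child 41 at index 1, swap → [41, 19, 33, 8]
insert 90:
  append 90 at index 4 → [41, 19, 33, 8, 90]
  90 > parent 19 at index 1, swap → [41, 90, 33, 8, 19]
  90 > parent 41 at index 0, swap → [90, 41, 33, 8, 19]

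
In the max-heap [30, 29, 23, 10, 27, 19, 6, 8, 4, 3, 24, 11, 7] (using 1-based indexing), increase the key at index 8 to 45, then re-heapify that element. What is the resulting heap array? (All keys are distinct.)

[45, 30, 23, 29, 27, 19, 6, 10, 4, 3, 24, 11, 7]

set index 8 from 8 to 45 → [30, 29, 23, 10, 27, 19, 6, 45, 4, 3, 24, 11, 7]
45 > parent 10 at index 4, swap → [30, 29, 23, 45, 27, 19, 6, 10, 4, 3, 24, 11, 7]
45 > parent 29 at index 2, swap → [30, 45, 23, 29, 27, 19, 6, 10, 4, 3, 24, 11, 7]
45 > parent 30 at index 1, swap → [45, 30, 23, 29, 27, 19, 6, 10, 4, 3, 24, 11, 7]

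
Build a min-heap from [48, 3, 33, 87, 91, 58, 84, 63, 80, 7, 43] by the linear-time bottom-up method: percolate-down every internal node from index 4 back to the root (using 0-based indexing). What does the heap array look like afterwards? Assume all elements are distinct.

sift down from index 4:
  91 vs smaller child 7 at index 9, swap → [48, 3, 33, 87, 7, 58, 84, 63, 80, 91, 43]
sift down from index 3:
  87 vs smaller child 63 at index 7, swap → [48, 3, 33, 63, 7, 58, 84, 87, 80, 91, 43]
sift down from index 2: already satisfies heap property
sift down from index 1: already satisfies heap property
sift down from index 0:
  48 vs smaller child 3 at index 1, swap → [3, 48, 33, 63, 7, 58, 84, 87, 80, 91, 43]
  48 vs smaller child 7 at index 4, swap → [3, 7, 33, 63, 48, 58, 84, 87, 80, 91, 43]
  48 vs smaller child 43 at index 10, swap → [3, 7, 33, 63, 43, 58, 84, 87, 80, 91, 48]

[3, 7, 33, 63, 43, 58, 84, 87, 80, 91, 48]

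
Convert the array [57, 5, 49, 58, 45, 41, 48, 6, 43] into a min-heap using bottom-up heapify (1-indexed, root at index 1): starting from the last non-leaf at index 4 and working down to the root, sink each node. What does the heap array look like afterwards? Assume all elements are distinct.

sift down from index 4:
  58 vs smaller child 6 at index 8, swap → [57, 5, 49, 6, 45, 41, 48, 58, 43]
sift down from index 3:
  49 vs smaller child 41 at index 6, swap → [57, 5, 41, 6, 45, 49, 48, 58, 43]
sift down from index 2: already satisfies heap property
sift down from index 1:
  57 vs smaller child 5 at index 2, swap → [5, 57, 41, 6, 45, 49, 48, 58, 43]
  57 vs smaller child 6 at index 4, swap → [5, 6, 41, 57, 45, 49, 48, 58, 43]
  57 vs smaller child 43 at index 9, swap → [5, 6, 41, 43, 45, 49, 48, 58, 57]

[5, 6, 41, 43, 45, 49, 48, 58, 57]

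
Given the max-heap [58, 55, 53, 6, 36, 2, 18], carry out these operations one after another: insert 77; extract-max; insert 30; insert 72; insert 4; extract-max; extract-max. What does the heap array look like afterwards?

[55, 36, 53, 30, 4, 2, 18, 6]

insert 77:
  append 77 at index 7 → [58, 55, 53, 6, 36, 2, 18, 77]
  77 > parent 6 at index 3, swap → [58, 55, 53, 77, 36, 2, 18, 6]
  77 > parent 55 at index 1, swap → [58, 77, 53, 55, 36, 2, 18, 6]
  77 > parent 58 at index 0, swap → [77, 58, 53, 55, 36, 2, 18, 6]
extract-max → returns 77:
  remove root 77; move last element 6 to root → [6, 58, 53, 55, 36, 2, 18]
  6 vs larger child 58 at index 1, swap → [58, 6, 53, 55, 36, 2, 18]
  6 vs larger child 55 at index 3, swap → [58, 55, 53, 6, 36, 2, 18]
insert 30:
  append 30 at index 7 → [58, 55, 53, 6, 36, 2, 18, 30]
  30 > parent 6 at index 3, swap → [58, 55, 53, 30, 36, 2, 18, 6]
insert 72:
  append 72 at index 8 → [58, 55, 53, 30, 36, 2, 18, 6, 72]
  72 > parent 30 at index 3, swap → [58, 55, 53, 72, 36, 2, 18, 6, 30]
  72 > parent 55 at index 1, swap → [58, 72, 53, 55, 36, 2, 18, 6, 30]
  72 > parent 58 at index 0, swap → [72, 58, 53, 55, 36, 2, 18, 6, 30]
insert 4:
  append 4 at index 9 → [72, 58, 53, 55, 36, 2, 18, 6, 30, 4] (no swap needed)
extract-max → returns 72:
  remove root 72; move last element 4 to root → [4, 58, 53, 55, 36, 2, 18, 6, 30]
  4 vs larger child 58 at index 1, swap → [58, 4, 53, 55, 36, 2, 18, 6, 30]
  4 vs larger child 55 at index 3, swap → [58, 55, 53, 4, 36, 2, 18, 6, 30]
  4 vs larger child 30 at index 8, swap → [58, 55, 53, 30, 36, 2, 18, 6, 4]
extract-max → returns 58:
  remove root 58; move last element 4 to root → [4, 55, 53, 30, 36, 2, 18, 6]
  4 vs larger child 55 at index 1, swap → [55, 4, 53, 30, 36, 2, 18, 6]
  4 vs larger child 36 at index 4, swap → [55, 36, 53, 30, 4, 2, 18, 6]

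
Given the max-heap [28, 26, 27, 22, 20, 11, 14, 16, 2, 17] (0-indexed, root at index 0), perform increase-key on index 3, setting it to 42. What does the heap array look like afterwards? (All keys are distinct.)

set index 3 from 22 to 42 → [28, 26, 27, 42, 20, 11, 14, 16, 2, 17]
42 > parent 26 at index 1, swap → [28, 42, 27, 26, 20, 11, 14, 16, 2, 17]
42 > parent 28 at index 0, swap → [42, 28, 27, 26, 20, 11, 14, 16, 2, 17]

[42, 28, 27, 26, 20, 11, 14, 16, 2, 17]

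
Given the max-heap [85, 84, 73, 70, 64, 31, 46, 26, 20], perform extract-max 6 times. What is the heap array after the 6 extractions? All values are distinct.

[31, 26, 20]

extract-max #1 returns 85:
  remove root 85; move last element 20 to root → [20, 84, 73, 70, 64, 31, 46, 26]
  20 vs larger child 84 at index 1, swap → [84, 20, 73, 70, 64, 31, 46, 26]
  20 vs larger child 70 at index 3, swap → [84, 70, 73, 20, 64, 31, 46, 26]
  20 vs only child 26 at index 7, swap → [84, 70, 73, 26, 64, 31, 46, 20]
extract-max #2 returns 84:
  remove root 84; move last element 20 to root → [20, 70, 73, 26, 64, 31, 46]
  20 vs larger child 73 at index 2, swap → [73, 70, 20, 26, 64, 31, 46]
  20 vs larger child 46 at index 6, swap → [73, 70, 46, 26, 64, 31, 20]
extract-max #3 returns 73:
  remove root 73; move last element 20 to root → [20, 70, 46, 26, 64, 31]
  20 vs larger child 70 at index 1, swap → [70, 20, 46, 26, 64, 31]
  20 vs larger child 64 at index 4, swap → [70, 64, 46, 26, 20, 31]
extract-max #4 returns 70:
  remove root 70; move last element 31 to root → [31, 64, 46, 26, 20]
  31 vs larger child 64 at index 1, swap → [64, 31, 46, 26, 20]
extract-max #5 returns 64:
  remove root 64; move last element 20 to root → [20, 31, 46, 26]
  20 vs larger child 46 at index 2, swap → [46, 31, 20, 26]
extract-max #6 returns 46:
  remove root 46; move last element 26 to root → [26, 31, 20]
  26 vs larger child 31 at index 1, swap → [31, 26, 20]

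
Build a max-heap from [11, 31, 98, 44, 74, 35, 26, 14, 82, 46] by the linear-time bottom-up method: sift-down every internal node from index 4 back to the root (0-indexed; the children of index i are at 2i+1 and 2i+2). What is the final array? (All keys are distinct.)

[98, 82, 35, 44, 74, 11, 26, 14, 31, 46]

sift down from index 4: already satisfies heap property
sift down from index 3:
  44 vs larger child 82 at index 8, swap → [11, 31, 98, 82, 74, 35, 26, 14, 44, 46]
sift down from index 2: already satisfies heap property
sift down from index 1:
  31 vs larger child 82 at index 3, swap → [11, 82, 98, 31, 74, 35, 26, 14, 44, 46]
  31 vs larger child 44 at index 8, swap → [11, 82, 98, 44, 74, 35, 26, 14, 31, 46]
sift down from index 0:
  11 vs larger child 98 at index 2, swap → [98, 82, 11, 44, 74, 35, 26, 14, 31, 46]
  11 vs larger child 35 at index 5, swap → [98, 82, 35, 44, 74, 11, 26, 14, 31, 46]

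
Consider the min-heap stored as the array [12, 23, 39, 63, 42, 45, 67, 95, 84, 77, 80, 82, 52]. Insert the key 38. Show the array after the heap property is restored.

[12, 23, 38, 63, 42, 45, 39, 95, 84, 77, 80, 82, 52, 67]

append 38 at index 13 → [12, 23, 39, 63, 42, 45, 67, 95, 84, 77, 80, 82, 52, 38]
38 < parent 67 at index 6, swap → [12, 23, 39, 63, 42, 45, 38, 95, 84, 77, 80, 82, 52, 67]
38 < parent 39 at index 2, swap → [12, 23, 38, 63, 42, 45, 39, 95, 84, 77, 80, 82, 52, 67]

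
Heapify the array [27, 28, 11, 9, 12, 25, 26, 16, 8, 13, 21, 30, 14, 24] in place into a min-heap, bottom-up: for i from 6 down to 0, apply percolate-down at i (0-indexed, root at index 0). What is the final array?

[8, 9, 11, 16, 12, 14, 24, 27, 28, 13, 21, 30, 25, 26]

sift down from index 6:
  26 vs only child 24 at index 13, swap → [27, 28, 11, 9, 12, 25, 24, 16, 8, 13, 21, 30, 14, 26]
sift down from index 5:
  25 vs smaller child 14 at index 12, swap → [27, 28, 11, 9, 12, 14, 24, 16, 8, 13, 21, 30, 25, 26]
sift down from index 4: already satisfies heap property
sift down from index 3:
  9 vs smaller child 8 at index 8, swap → [27, 28, 11, 8, 12, 14, 24, 16, 9, 13, 21, 30, 25, 26]
sift down from index 2: already satisfies heap property
sift down from index 1:
  28 vs smaller child 8 at index 3, swap → [27, 8, 11, 28, 12, 14, 24, 16, 9, 13, 21, 30, 25, 26]
  28 vs smaller child 9 at index 8, swap → [27, 8, 11, 9, 12, 14, 24, 16, 28, 13, 21, 30, 25, 26]
sift down from index 0:
  27 vs smaller child 8 at index 1, swap → [8, 27, 11, 9, 12, 14, 24, 16, 28, 13, 21, 30, 25, 26]
  27 vs smaller child 9 at index 3, swap → [8, 9, 11, 27, 12, 14, 24, 16, 28, 13, 21, 30, 25, 26]
  27 vs smaller child 16 at index 7, swap → [8, 9, 11, 16, 12, 14, 24, 27, 28, 13, 21, 30, 25, 26]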